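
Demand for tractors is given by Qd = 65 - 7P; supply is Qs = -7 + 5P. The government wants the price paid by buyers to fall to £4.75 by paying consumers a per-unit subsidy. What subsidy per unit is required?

At a buyer price of 4.75, quantity demanded is 65 − 7·4.75 = 31.75.
Sellers supply 31.75 only when they receive Ps with -7 + 5·Ps = 31.75, i.e. Ps = 7.75.
s = Ps − Pb = 7.75 − 4.75 = 3.

Required subsidy s = £3 per unit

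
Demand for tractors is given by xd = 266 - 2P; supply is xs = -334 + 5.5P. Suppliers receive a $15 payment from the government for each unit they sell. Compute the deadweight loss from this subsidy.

Pre-subsidy: 266 - 2P = -334 + 5.5P gives P* = 80, x* = 106.
With the subsidy, sellers receive Ps = Pb + 15 for each unit, where Pb is the price buyers pay.
Supply in terms of Pb becomes xs = -334 + 5.5(Pb + 15) = -251.5 + 5.5Pb. Setting this equal to demand: 266 - 2Pb = -251.5 + 5.5Pb, so Pb = 69.
Sellers receive Ps = 69 + 15 = 84; x' = 266 − 2·69 = 128.
The subsidy expands output by 128 − 106 = 22 past the efficient level; on those units the gap between marginal cost and willingness to pay runs from 0 up to 15.
DWL = ½ × 15 × 22 = 165.

Deadweight loss = $165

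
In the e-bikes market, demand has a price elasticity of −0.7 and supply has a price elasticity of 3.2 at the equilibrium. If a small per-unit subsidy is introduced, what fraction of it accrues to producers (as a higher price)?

For a small subsidy around the equilibrium, the benefit split depends on the relative slopes, which at a point are proportional to the elasticities.
Buyer share = εs/(εs + |εd|) = 3.2/(3.2 + 0.7) = 32/39; seller share = |εd|/(εs + |εd|) = 7/39.
So producers capture 7/39 of the subsidy.

Producer share = 7/39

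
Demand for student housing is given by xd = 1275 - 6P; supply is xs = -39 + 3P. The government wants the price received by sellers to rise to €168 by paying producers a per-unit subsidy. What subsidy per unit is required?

At a seller price of 168, quantity supplied is -39 + 3·168 = 465.
Buyers absorb 465 only when they pay Pb with 1275 − 6·Pb = 465, i.e. Pb = 135.
s = Ps − Pb = 168 − 135 = 33.

Required subsidy s = €33 per unit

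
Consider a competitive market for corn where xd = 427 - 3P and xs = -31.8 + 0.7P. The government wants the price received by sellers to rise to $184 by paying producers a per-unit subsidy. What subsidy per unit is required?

At a seller price of 184, quantity supplied is -31.8 + 0.7·184 = 97.
Buyers absorb 97 only when they pay Pb with 427 − 3·Pb = 97, i.e. Pb = 110.
s = Ps − Pb = 184 − 110 = 74.

Required subsidy s = $74 per unit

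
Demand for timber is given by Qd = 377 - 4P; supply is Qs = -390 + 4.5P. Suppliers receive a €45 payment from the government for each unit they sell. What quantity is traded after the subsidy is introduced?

Pre-subsidy: 377 - 4P = -390 + 4.5P gives P* = 1534/17, Q* = 273/17.
With the subsidy, sellers receive Ps = Pb + 45 for each unit, where Pb is the price buyers pay.
Supply in terms of Pb becomes Qs = -390 + 4.5(Pb + 45) = -187.5 + 4.5Pb. Setting this equal to demand: 377 - 4Pb = -187.5 + 4.5Pb, so Pb = 1129/17.
Sellers receive Ps = 1129/17 + 45 = 1894/17; Q' = 377 − 4·(1129/17) = 1893/17.

Q' = 1893/17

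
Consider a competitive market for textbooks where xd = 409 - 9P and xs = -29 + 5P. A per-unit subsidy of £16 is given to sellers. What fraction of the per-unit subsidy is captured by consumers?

Consumer share = 5/14

Pre-subsidy: 409 - 9P = -29 + 5P gives P* = 219/7, x* = 892/7.
With the subsidy, sellers receive Ps = Pb + 16 for each unit, where Pb is the price buyers pay.
Supply in terms of Pb becomes xs = -29 + 5(Pb + 16) = 51 + 5Pb. Setting this equal to demand: 409 - 9Pb = 51 + 5Pb, so Pb = 179/7.
Sellers receive Ps = 179/7 + 16 = 291/7; x' = 409 − 9·(179/7) = 1252/7.
Buyers' price falls by P* − Pb = 219/7 − 179/7 = 40/7; sellers' price rises by Ps − P* = 291/7 − 219/7 = 72/7.
So consumers capture (40/7)/16 = 5/14 of each unit of subsidy.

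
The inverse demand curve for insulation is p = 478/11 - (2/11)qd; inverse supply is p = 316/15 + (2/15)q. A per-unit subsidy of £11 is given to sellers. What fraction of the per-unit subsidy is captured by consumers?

Consumer share = 15/26

Pre-subsidy: 478/11 - (2/11)q = 316/15 + (2/15)q gives q* = 1847/26 and p* = 397/13.
With the subsidy, sellers receive ps = pb + 11 for each unit, where pb is the price buyers pay.
On the curves, pb = 478/11 - (2/11)q and ps = 316/15 + (2/15)q; the wedge ps − pb = 11 gives 316/15 + (2/15)q − (478/11 - (2/11)q) = 11, so q' = 5509/52.
Then pb = 478/11 − (2/11)·(5509/52) = 629/26 and ps = 316/15 + (2/15)·(5509/52) = 915/26.
Buyers' price falls by p* − pb = 397/13 − 629/26 = 165/26; sellers' price rises by ps − p* = 915/26 − 397/13 = 121/26.
So consumers capture (165/26)/11 = 15/26 of each unit of subsidy.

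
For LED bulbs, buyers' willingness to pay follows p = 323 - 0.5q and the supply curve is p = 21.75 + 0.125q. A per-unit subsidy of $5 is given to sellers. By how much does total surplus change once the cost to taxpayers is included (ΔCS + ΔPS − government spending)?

Net change in total surplus = -$20

Pre-subsidy: 323 - 0.5q = 21.75 + 0.125q gives q* = 482 and p* = 82.
With the subsidy, sellers receive ps = pb + 5 for each unit, where pb is the price buyers pay.
On the curves, pb = 323 - 0.5q and ps = 21.75 + 0.125q; the wedge ps − pb = 5 gives 21.75 + 0.125q − (323 - 0.5q) = 5, so q' = 490.
Then pb = 323 − 0.5·490 = 78 and ps = 21.75 + 0.125·490 = 83.
ΔCS = ½(482 + 490)(82 − 78) = 1944; ΔPS = ½(482 + 490)(83 − 82) = 486.
Government spending = 5 × 490 = 2450.
Net change = 1944 + 486 − 2450 = -20. The loss equals the DWL triangle ½·5·8.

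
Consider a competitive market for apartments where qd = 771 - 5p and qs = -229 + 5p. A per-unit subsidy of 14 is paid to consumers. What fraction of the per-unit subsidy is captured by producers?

Producer share = 0.5

Pre-subsidy: 771 - 5p = -229 + 5p gives p* = 100, q* = 271.
With the rebate, buyers effectively pay pb = ps − 14, where ps is the price sellers receive.
Demand in terms of ps becomes qd = 771 − 5(ps − 14) = 841 - 5ps. Setting this equal to supply: 841 - 5ps = -229 + 5ps, so ps = 107.
Buyers pay pb = 107 − 14 = 93; q' = -229 + 5·107 = 306.
Buyers' price falls by p* − pb = 100 − 93 = 7; sellers' price rises by ps − p* = 107 − 100 = 7.
So producers capture 7/14 = 0.5 of each unit of subsidy.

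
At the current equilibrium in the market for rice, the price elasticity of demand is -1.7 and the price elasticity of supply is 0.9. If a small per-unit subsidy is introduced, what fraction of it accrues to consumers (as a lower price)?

Consumer share = 9/26

For a small subsidy around the equilibrium, the benefit split depends on the relative slopes, which at a point are proportional to the elasticities.
Buyer share = εs/(εs + |εd|) = 0.9/(0.9 + 1.7) = 9/26; seller share = |εd|/(εs + |εd|) = 17/26.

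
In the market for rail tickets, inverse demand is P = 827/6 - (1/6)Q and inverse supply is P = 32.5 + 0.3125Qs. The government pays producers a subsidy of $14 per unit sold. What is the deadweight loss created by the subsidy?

Deadweight loss = 4704/23

Pre-subsidy: 827/6 - (1/6)Q = 32.5 + 0.3125Q gives Q* = 5056/23 and P* = 4655/46.
With the subsidy, sellers receive Ps = Pb + 14 for each unit, where Pb is the price buyers pay.
On the curves, Pb = 827/6 - (1/6)Q and Ps = 32.5 + 0.3125Q; the wedge Ps − Pb = 14 gives 32.5 + 0.3125Q − (827/6 - (1/6)Q) = 14, so Q' = 5728/23.
Then Pb = 827/6 − (1/6)·(5728/23) = 4431/46 and Ps = 32.5 + 0.3125·(5728/23) = 5075/46.
The subsidy expands output by 5728/23 − 5056/23 = 672/23 past the efficient level; on those units the gap between marginal cost and willingness to pay runs from 0 up to 14.
DWL = ½ × 14 × 672/23 = 4704/23.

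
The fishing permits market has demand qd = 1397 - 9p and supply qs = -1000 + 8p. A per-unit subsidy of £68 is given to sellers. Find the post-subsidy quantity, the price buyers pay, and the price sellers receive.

Pre-subsidy: 1397 - 9p = -1000 + 8p gives p* = 141, q* = 128.
With the subsidy, sellers receive ps = pb + 68 for each unit, where pb is the price buyers pay.
Supply in terms of pb becomes qs = -1000 + 8(pb + 68) = -456 + 8pb. Setting this equal to demand: 1397 - 9pb = -456 + 8pb, so pb = 109.
Sellers receive ps = 109 + 68 = 177; q' = 1397 − 9·109 = 416.

q' = 416; buyers pay £109; sellers receive £177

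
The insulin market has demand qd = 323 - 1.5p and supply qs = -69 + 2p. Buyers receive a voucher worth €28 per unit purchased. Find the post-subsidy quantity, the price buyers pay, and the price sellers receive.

Pre-subsidy: 323 - 1.5p = -69 + 2p gives p* = 112, q* = 155.
With the rebate, buyers effectively pay pb = ps − 28, where ps is the price sellers receive.
Demand in terms of ps becomes qd = 323 − 1.5(ps − 28) = 365 - 1.5ps. Setting this equal to supply: 365 - 1.5ps = -69 + 2ps, so ps = 124.
Buyers pay pb = 124 − 28 = 96; q' = -69 + 2·124 = 179.

q' = 179; buyers pay €96; sellers receive €124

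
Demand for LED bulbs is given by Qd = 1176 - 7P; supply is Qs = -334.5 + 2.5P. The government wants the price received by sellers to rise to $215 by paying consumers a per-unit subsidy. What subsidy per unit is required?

Required subsidy s = $76 per unit

At a seller price of 215, quantity supplied is -334.5 + 2.5·215 = 203.
Buyers absorb 203 only when they pay Pb with 1176 − 7·Pb = 203, i.e. Pb = 139.
s = Ps − Pb = 215 − 139 = 76.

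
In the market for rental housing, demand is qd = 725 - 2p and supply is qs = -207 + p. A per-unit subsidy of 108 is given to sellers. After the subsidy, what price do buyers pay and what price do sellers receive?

Pre-subsidy: 725 - 2p = -207 + p gives p* = 932/3, q* = 311/3.
With the subsidy, sellers receive ps = pb + 108 for each unit, where pb is the price buyers pay.
Supply in terms of pb becomes qs = -207 + 1(pb + 108) = -99 + pb. Setting this equal to demand: 725 - 2pb = -99 + pb, so pb = 824/3.
Sellers receive ps = 824/3 + 108 = 1148/3; q' = 725 − 2·(824/3) = 527/3.

Buyers pay 824/3; sellers receive 1148/3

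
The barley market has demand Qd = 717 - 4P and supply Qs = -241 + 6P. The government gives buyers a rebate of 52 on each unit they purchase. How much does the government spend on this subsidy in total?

Government cost = 23847.2

Pre-subsidy: 717 - 4P = -241 + 6P gives P* = 95.8, Q* = 333.8.
With the rebate, buyers effectively pay Pb = Ps − 52, where Ps is the price sellers receive.
Demand in terms of Ps becomes Qd = 717 − 4(Ps − 52) = 925 - 4Ps. Setting this equal to supply: 925 - 4Ps = -241 + 6Ps, so Ps = 116.6.
Buyers pay Pb = 116.6 − 52 = 64.6; Q' = -241 + 6·116.6 = 458.6.
Government outlay = subsidy × quantity = 52 × 458.6 = 23847.2.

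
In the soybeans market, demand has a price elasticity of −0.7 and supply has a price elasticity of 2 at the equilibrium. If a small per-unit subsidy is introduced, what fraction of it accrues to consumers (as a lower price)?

Consumer share = 20/27

For a small subsidy around the equilibrium, the benefit split depends on the relative slopes, which at a point are proportional to the elasticities.
Buyer share = εs/(εs + |εd|) = 2/(2 + 0.7) = 20/27; seller share = |εd|/(εs + |εd|) = 7/27.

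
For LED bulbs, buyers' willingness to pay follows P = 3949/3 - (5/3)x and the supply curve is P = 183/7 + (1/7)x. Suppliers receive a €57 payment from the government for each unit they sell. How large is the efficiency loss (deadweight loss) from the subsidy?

Deadweight loss = €897.75

Pre-subsidy: 3949/3 - (5/3)x = 183/7 + (1/7)x gives x* = 713 and P* = 128.
With the subsidy, sellers receive Ps = Pb + 57 for each unit, where Pb is the price buyers pay.
On the curves, Pb = 3949/3 - (5/3)x and Ps = 183/7 + (1/7)x; the wedge Ps − Pb = 57 gives 183/7 + (1/7)x − (3949/3 - (5/3)x) = 57, so x' = 744.5.
Then Pb = 3949/3 − (5/3)·744.5 = 75.5 and Ps = 183/7 + (1/7)·744.5 = 132.5.
The subsidy expands output by 744.5 − 713 = 31.5 past the efficient level; on those units the gap between marginal cost and willingness to pay runs from 0 up to 57.
DWL = ½ × 57 × 31.5 = 897.75.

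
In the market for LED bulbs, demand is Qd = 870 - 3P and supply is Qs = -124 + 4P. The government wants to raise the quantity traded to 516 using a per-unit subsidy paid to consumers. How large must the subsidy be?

Required subsidy s = 42 per unit

At Q = 516, invert demand for the buyer price: Pb = (870 − 516)/3 = 118; invert supply for the seller price: Ps = (516 − (-124))/4 = 160.
The subsidy must fill the gap: s = Ps − Pb = 160 − 118 = 42.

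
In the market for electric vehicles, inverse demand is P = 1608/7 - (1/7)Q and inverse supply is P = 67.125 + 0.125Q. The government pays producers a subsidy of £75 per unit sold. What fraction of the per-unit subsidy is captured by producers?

Pre-subsidy: 1608/7 - (1/7)Q = 67.125 + 0.125Q gives Q* = 607 and P* = 143.
With the subsidy, sellers receive Ps = Pb + 75 for each unit, where Pb is the price buyers pay.
On the curves, Pb = 1608/7 - (1/7)Q and Ps = 67.125 + 0.125Q; the wedge Ps − Pb = 75 gives 67.125 + 0.125Q − (1608/7 - (1/7)Q) = 75, so Q' = 887.
Then Pb = 1608/7 − (1/7)·887 = 103 and Ps = 67.125 + 0.125·887 = 178.
Buyers' price falls by P* − Pb = 143 − 103 = 40; sellers' price rises by Ps − P* = 178 − 143 = 35.
So producers capture 35/75 = 7/15 of each unit of subsidy.

Producer share = 7/15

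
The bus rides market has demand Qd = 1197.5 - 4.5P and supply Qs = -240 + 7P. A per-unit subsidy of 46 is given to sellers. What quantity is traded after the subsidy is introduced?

Pre-subsidy: 1197.5 - 4.5P = -240 + 7P gives P* = 125, Q* = 635.
With the subsidy, sellers receive Ps = Pb + 46 for each unit, where Pb is the price buyers pay.
Supply in terms of Pb becomes Qs = -240 + 7(Pb + 46) = 82 + 7Pb. Setting this equal to demand: 1197.5 - 4.5Pb = 82 + 7Pb, so Pb = 97.
Sellers receive Ps = 97 + 46 = 143; Q' = 1197.5 − 4.5·97 = 761.

Q' = 761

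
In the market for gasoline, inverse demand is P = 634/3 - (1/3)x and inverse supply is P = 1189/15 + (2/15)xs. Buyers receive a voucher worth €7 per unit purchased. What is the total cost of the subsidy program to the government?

Government cost = €2086

Pre-subsidy: 634/3 - (1/3)x = 1189/15 + (2/15)x gives x* = 283 and P* = 117.
With the rebate, buyers effectively pay Pb = Ps − 7, where Ps is the price sellers receive.
On the curves, Pb = 634/3 - (1/3)x and Ps = 1189/15 + (2/15)x; the wedge Ps − Pb = 7 gives 1189/15 + (2/15)x − (634/3 - (1/3)x) = 7, so x' = 298.
Then Pb = 634/3 − (1/3)·298 = 112 and Ps = 1189/15 + (2/15)·298 = 119.
Government outlay = subsidy × quantity = 7 × 298 = 2086.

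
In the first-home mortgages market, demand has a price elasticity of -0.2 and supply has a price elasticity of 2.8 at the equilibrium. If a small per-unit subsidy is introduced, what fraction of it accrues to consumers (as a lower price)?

Consumer share = 14/15

For a small subsidy around the equilibrium, the benefit split depends on the relative slopes, which at a point are proportional to the elasticities.
Buyer share = εs/(εs + |εd|) = 2.8/(2.8 + 0.2) = 14/15; seller share = |εd|/(εs + |εd|) = 1/15.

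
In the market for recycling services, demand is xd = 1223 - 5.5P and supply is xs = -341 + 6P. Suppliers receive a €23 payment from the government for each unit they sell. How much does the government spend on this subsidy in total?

Government cost = €12443

Pre-subsidy: 1223 - 5.5P = -341 + 6P gives P* = 136, x* = 475.
With the subsidy, sellers receive Ps = Pb + 23 for each unit, where Pb is the price buyers pay.
Supply in terms of Pb becomes xs = -341 + 6(Pb + 23) = -203 + 6Pb. Setting this equal to demand: 1223 - 5.5Pb = -203 + 6Pb, so Pb = 124.
Sellers receive Ps = 124 + 23 = 147; x' = 1223 − 5.5·124 = 541.
Government outlay = subsidy × quantity = 23 × 541 = 12443.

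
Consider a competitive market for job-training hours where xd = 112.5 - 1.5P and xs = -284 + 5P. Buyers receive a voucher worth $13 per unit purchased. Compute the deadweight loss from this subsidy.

Pre-subsidy: 112.5 - 1.5P = -284 + 5P gives P* = 61, x* = 21.
With the rebate, buyers effectively pay Pb = Ps − 13, where Ps is the price sellers receive.
Demand in terms of Ps becomes xd = 112.5 − 1.5(Ps − 13) = 132 - 1.5Ps. Setting this equal to supply: 132 - 1.5Ps = -284 + 5Ps, so Ps = 64.
Buyers pay Pb = 64 − 13 = 51; x' = -284 + 5·64 = 36.
The subsidy expands output by 36 − 21 = 15 past the efficient level; on those units the gap between marginal cost and willingness to pay runs from 0 up to 13.
DWL = ½ × 13 × 15 = 97.5.

Deadweight loss = $97.5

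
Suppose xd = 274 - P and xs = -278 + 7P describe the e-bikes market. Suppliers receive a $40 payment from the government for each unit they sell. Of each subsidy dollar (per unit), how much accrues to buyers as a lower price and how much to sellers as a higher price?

Pre-subsidy: 274 - P = -278 + 7P gives P* = 69, x* = 205.
With the subsidy, sellers receive Ps = Pb + 40 for each unit, where Pb is the price buyers pay.
Supply in terms of Pb becomes xs = -278 + 7(Pb + 40) = 2 + 7Pb. Setting this equal to demand: 274 - Pb = 2 + 7Pb, so Pb = 34.
Sellers receive Ps = 34 + 40 = 74; x' = 274 − 1·34 = 240.
Buyers' price falls by P* − Pb = 69 − 34 = 35; sellers' price rises by Ps − P* = 74 − 69 = 5.

Buyers gain $35 per unit; sellers gain $5 per unit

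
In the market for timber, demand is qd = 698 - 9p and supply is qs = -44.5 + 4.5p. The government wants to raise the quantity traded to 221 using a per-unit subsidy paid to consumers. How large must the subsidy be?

Required subsidy s = 6 per unit

At q = 221, invert demand for the buyer price: pb = (698 − 221)/9 = 53; invert supply for the seller price: ps = (221 − (-44.5))/4.5 = 59.
The subsidy must fill the gap: s = ps − pb = 59 − 53 = 6.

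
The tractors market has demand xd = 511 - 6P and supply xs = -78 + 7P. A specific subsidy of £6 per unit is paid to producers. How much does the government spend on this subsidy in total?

Government cost = 20166/13

Pre-subsidy: 511 - 6P = -78 + 7P gives P* = 589/13, x* = 3109/13.
With the subsidy, sellers receive Ps = Pb + 6 for each unit, where Pb is the price buyers pay.
Supply in terms of Pb becomes xs = -78 + 7(Pb + 6) = -36 + 7Pb. Setting this equal to demand: 511 - 6Pb = -36 + 7Pb, so Pb = 547/13.
Sellers receive Ps = 547/13 + 6 = 625/13; x' = 511 − 6·(547/13) = 3361/13.
Government outlay = subsidy × quantity = 6 × 3361/13 = 20166/13.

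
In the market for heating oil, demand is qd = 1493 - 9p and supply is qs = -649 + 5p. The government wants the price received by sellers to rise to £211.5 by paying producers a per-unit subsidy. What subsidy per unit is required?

At a seller price of 211.5, quantity supplied is -649 + 5·211.5 = 408.5.
Buyers absorb 408.5 only when they pay pb with 1493 − 9·pb = 408.5, i.e. pb = 120.5.
s = ps − pb = 211.5 − 120.5 = 91.

Required subsidy s = £91 per unit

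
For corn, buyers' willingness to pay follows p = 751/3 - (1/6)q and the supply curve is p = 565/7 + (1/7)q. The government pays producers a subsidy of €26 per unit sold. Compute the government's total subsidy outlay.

Pre-subsidy: 751/3 - (1/6)q = 565/7 + (1/7)q gives q* = 548 and p* = 159.
With the subsidy, sellers receive ps = pb + 26 for each unit, where pb is the price buyers pay.
On the curves, pb = 751/3 - (1/6)q and ps = 565/7 + (1/7)q; the wedge ps − pb = 26 gives 565/7 + (1/7)q − (751/3 - (1/6)q) = 26, so q' = 632.
Then pb = 751/3 − (1/6)·632 = 145 and ps = 565/7 + (1/7)·632 = 171.
Government outlay = subsidy × quantity = 26 × 632 = 16432.

Government cost = €16432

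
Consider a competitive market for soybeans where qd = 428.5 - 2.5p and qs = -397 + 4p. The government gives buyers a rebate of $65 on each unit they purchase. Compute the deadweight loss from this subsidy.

Deadweight loss = $3250

Pre-subsidy: 428.5 - 2.5p = -397 + 4p gives p* = 127, q* = 111.
With the rebate, buyers effectively pay pb = ps − 65, where ps is the price sellers receive.
Demand in terms of ps becomes qd = 428.5 − 2.5(ps − 65) = 591 - 2.5ps. Setting this equal to supply: 591 - 2.5ps = -397 + 4ps, so ps = 152.
Buyers pay pb = 152 − 65 = 87; q' = -397 + 4·152 = 211.
The subsidy expands output by 211 − 111 = 100 past the efficient level; on those units the gap between marginal cost and willingness to pay runs from 0 up to 65.
DWL = ½ × 65 × 100 = 3250.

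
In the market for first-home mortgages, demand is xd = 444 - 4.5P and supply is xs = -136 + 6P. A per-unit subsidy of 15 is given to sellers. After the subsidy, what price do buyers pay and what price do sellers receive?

Pre-subsidy: 444 - 4.5P = -136 + 6P gives P* = 1160/21, x* = 1368/7.
With the subsidy, sellers receive Ps = Pb + 15 for each unit, where Pb is the price buyers pay.
Supply in terms of Pb becomes xs = -136 + 6(Pb + 15) = -46 + 6Pb. Setting this equal to demand: 444 - 4.5Pb = -46 + 6Pb, so Pb = 140/3.
Sellers receive Ps = 140/3 + 15 = 185/3; x' = 444 − 4.5·(140/3) = 234.

Buyers pay 140/3; sellers receive 185/3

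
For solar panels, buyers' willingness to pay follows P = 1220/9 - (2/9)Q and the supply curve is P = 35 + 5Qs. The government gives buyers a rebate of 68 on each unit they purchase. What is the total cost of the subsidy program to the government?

Pre-subsidy: 1220/9 - (2/9)Q = 35 + 5Q gives Q* = 905/47 and P* = 6170/47.
With the rebate, buyers effectively pay Pb = Ps − 68, where Ps is the price sellers receive.
On the curves, Pb = 1220/9 - (2/9)Q and Ps = 35 + 5Q; the wedge Ps − Pb = 68 gives 35 + 5Q − (1220/9 - (2/9)Q) = 68, so Q' = 1517/47.
Then Pb = 1220/9 − (2/9)·(1517/47) = 6034/47 and Ps = 35 + 5·(1517/47) = 9230/47.
Government outlay = subsidy × quantity = 68 × 1517/47 = 103156/47.

Government cost = 103156/47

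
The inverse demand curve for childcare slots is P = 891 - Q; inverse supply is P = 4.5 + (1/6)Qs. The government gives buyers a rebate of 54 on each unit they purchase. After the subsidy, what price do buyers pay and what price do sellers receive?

Buyers pay 594/7; sellers receive 972/7

Pre-subsidy: 891 - Q = 4.5 + (1/6)Q gives Q* = 5319/7 and P* = 918/7.
With the rebate, buyers effectively pay Pb = Ps − 54, where Ps is the price sellers receive.
On the curves, Pb = 891 - Q and Ps = 4.5 + (1/6)Q; the wedge Ps − Pb = 54 gives 4.5 + (1/6)Q − (891 - Q) = 54, so Q' = 5643/7.
Then Pb = 891 − 1·(5643/7) = 594/7 and Ps = 4.5 + (1/6)·(5643/7) = 972/7.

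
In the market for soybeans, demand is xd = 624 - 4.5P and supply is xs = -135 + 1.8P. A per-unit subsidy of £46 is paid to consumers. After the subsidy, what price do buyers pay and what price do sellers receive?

Buyers pay 322/3; sellers receive 460/3

Pre-subsidy: 624 - 4.5P = -135 + 1.8P gives P* = 2530/21, x* = 573/7.
With the rebate, buyers effectively pay Pb = Ps − 46, where Ps is the price sellers receive.
Demand in terms of Ps becomes xd = 624 − 4.5(Ps − 46) = 831 - 4.5Ps. Setting this equal to supply: 831 - 4.5Ps = -135 + 1.8Ps, so Ps = 460/3.
Buyers pay Pb = 460/3 − 46 = 322/3; x' = -135 + 1.8·(460/3) = 141.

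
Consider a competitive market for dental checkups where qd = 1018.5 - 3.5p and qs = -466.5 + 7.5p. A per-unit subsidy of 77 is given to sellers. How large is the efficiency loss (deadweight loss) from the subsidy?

Pre-subsidy: 1018.5 - 3.5p = -466.5 + 7.5p gives p* = 135, q* = 546.
With the subsidy, sellers receive ps = pb + 77 for each unit, where pb is the price buyers pay.
Supply in terms of pb becomes qs = -466.5 + 7.5(pb + 77) = 111 + 7.5pb. Setting this equal to demand: 1018.5 - 3.5pb = 111 + 7.5pb, so pb = 82.5.
Sellers receive ps = 82.5 + 77 = 159.5; q' = 1018.5 − 3.5·82.5 = 729.75.
The subsidy expands output by 729.75 − 546 = 183.75 past the efficient level; on those units the gap between marginal cost and willingness to pay runs from 0 up to 77.
DWL = ½ × 77 × 183.75 = 7074.375.

Deadweight loss = 7074.375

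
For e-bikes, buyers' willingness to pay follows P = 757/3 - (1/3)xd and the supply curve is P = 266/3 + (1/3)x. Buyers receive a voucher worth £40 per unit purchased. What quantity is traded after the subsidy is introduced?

x' = 305.5

Pre-subsidy: 757/3 - (1/3)x = 266/3 + (1/3)x gives x* = 245.5 and P* = 170.5.
With the rebate, buyers effectively pay Pb = Ps − 40, where Ps is the price sellers receive.
On the curves, Pb = 757/3 - (1/3)x and Ps = 266/3 + (1/3)x; the wedge Ps − Pb = 40 gives 266/3 + (1/3)x − (757/3 - (1/3)x) = 40, so x' = 305.5.
Then Pb = 757/3 − (1/3)·305.5 = 150.5 and Ps = 266/3 + (1/3)·305.5 = 190.5.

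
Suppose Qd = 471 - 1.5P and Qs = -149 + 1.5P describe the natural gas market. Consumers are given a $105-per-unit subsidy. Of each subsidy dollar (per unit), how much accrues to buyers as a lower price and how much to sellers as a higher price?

Pre-subsidy: 471 - 1.5P = -149 + 1.5P gives P* = 620/3, Q* = 161.
With the rebate, buyers effectively pay Pb = Ps − 105, where Ps is the price sellers receive.
Demand in terms of Ps becomes Qd = 471 − 1.5(Ps − 105) = 628.5 - 1.5Ps. Setting this equal to supply: 628.5 - 1.5Ps = -149 + 1.5Ps, so Ps = 1555/6.
Buyers pay Pb = 1555/6 − 105 = 925/6; Q' = -149 + 1.5·(1555/6) = 239.75.
Buyers' price falls by P* − Pb = 620/3 − 925/6 = 52.5; sellers' price rises by Ps − P* = 1555/6 − 620/3 = 52.5.

Buyers gain $52.5 per unit; sellers gain $52.5 per unit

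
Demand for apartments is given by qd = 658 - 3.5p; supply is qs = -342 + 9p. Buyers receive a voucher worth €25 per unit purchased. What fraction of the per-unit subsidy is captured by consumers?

Pre-subsidy: 658 - 3.5p = -342 + 9p gives p* = 80, q* = 378.
With the rebate, buyers effectively pay pb = ps − 25, where ps is the price sellers receive.
Demand in terms of ps becomes qd = 658 − 3.5(ps − 25) = 745.5 - 3.5ps. Setting this equal to supply: 745.5 - 3.5ps = -342 + 9ps, so ps = 87.
Buyers pay pb = 87 − 25 = 62; q' = -342 + 9·87 = 441.
Buyers' price falls by p* − pb = 80 − 62 = 18; sellers' price rises by ps − p* = 87 − 80 = 7.
So consumers capture 18/25 = 0.72 of each unit of subsidy.

Consumer share = 0.72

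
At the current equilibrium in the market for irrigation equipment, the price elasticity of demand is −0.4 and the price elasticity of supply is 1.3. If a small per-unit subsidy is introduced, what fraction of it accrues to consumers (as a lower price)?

Consumer share = 13/17

For a small subsidy around the equilibrium, the benefit split depends on the relative slopes, which at a point are proportional to the elasticities.
Buyer share = εs/(εs + |εd|) = 1.3/(1.3 + 0.4) = 13/17; seller share = |εd|/(εs + |εd|) = 4/17.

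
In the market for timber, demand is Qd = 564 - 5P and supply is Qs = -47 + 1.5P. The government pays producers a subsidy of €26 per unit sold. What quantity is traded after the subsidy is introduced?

Pre-subsidy: 564 - 5P = -47 + 1.5P gives P* = 94, Q* = 94.
With the subsidy, sellers receive Ps = Pb + 26 for each unit, where Pb is the price buyers pay.
Supply in terms of Pb becomes Qs = -47 + 1.5(Pb + 26) = -8 + 1.5Pb. Setting this equal to demand: 564 - 5Pb = -8 + 1.5Pb, so Pb = 88.
Sellers receive Ps = 88 + 26 = 114; Q' = 564 − 5·88 = 124.

Q' = 124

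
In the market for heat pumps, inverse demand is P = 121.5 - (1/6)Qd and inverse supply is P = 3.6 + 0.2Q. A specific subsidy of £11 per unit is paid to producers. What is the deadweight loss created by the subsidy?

Pre-subsidy: 121.5 - (1/6)Q = 3.6 + 0.2Q gives Q* = 3537/11 and P* = 747/11.
With the subsidy, sellers receive Ps = Pb + 11 for each unit, where Pb is the price buyers pay.
On the curves, Pb = 121.5 - (1/6)Q and Ps = 3.6 + 0.2Q; the wedge Ps − Pb = 11 gives 3.6 + 0.2Q − (121.5 - (1/6)Q) = 11, so Q' = 3867/11.
Then Pb = 121.5 − (1/6)·(3867/11) = 692/11 and Ps = 3.6 + 0.2·(3867/11) = 813/11.
The subsidy expands output by 3867/11 − 3537/11 = 30 past the efficient level; on those units the gap between marginal cost and willingness to pay runs from 0 up to 11.
DWL = ½ × 11 × 30 = 165.

Deadweight loss = £165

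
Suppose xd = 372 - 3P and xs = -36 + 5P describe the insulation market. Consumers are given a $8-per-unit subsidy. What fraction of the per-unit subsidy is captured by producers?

Producer share = 0.375

Pre-subsidy: 372 - 3P = -36 + 5P gives P* = 51, x* = 219.
With the rebate, buyers effectively pay Pb = Ps − 8, where Ps is the price sellers receive.
Demand in terms of Ps becomes xd = 372 − 3(Ps − 8) = 396 - 3Ps. Setting this equal to supply: 396 - 3Ps = -36 + 5Ps, so Ps = 54.
Buyers pay Pb = 54 − 8 = 46; x' = -36 + 5·54 = 234.
Buyers' price falls by P* − Pb = 51 − 46 = 5; sellers' price rises by Ps − P* = 54 − 51 = 3.
So producers capture 3/8 = 0.375 of each unit of subsidy.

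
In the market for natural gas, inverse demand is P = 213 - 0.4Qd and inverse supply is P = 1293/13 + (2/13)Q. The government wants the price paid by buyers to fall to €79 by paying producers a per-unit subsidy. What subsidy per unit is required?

Required subsidy s = €72 per unit

At a buyer price of 79, quantity demanded is 532.5 − 2.5·79 = 335.
Sellers supply 335 only when they receive Ps = 1293/13 + (2/13)·335 = 151.
s = Ps − Pb = 151 − 79 = 72.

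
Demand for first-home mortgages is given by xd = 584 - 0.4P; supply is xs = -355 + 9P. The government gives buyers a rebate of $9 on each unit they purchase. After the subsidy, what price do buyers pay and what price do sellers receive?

Buyers pay 4290/47; sellers receive 4713/47

Pre-subsidy: 584 - 0.4P = -355 + 9P gives P* = 4695/47, x* = 25570/47.
With the rebate, buyers effectively pay Pb = Ps − 9, where Ps is the price sellers receive.
Demand in terms of Ps becomes xd = 584 − 0.4(Ps − 9) = 587.6 - 0.4Ps. Setting this equal to supply: 587.6 - 0.4Ps = -355 + 9Ps, so Ps = 4713/47.
Buyers pay Pb = 4713/47 − 9 = 4290/47; x' = -355 + 9·(4713/47) = 25732/47.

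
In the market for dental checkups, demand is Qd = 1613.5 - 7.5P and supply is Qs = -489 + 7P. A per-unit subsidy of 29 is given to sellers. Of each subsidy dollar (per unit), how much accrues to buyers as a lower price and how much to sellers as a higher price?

Buyers gain 14 per unit; sellers gain 15 per unit

Pre-subsidy: 1613.5 - 7.5P = -489 + 7P gives P* = 145, Q* = 526.
With the subsidy, sellers receive Ps = Pb + 29 for each unit, where Pb is the price buyers pay.
Supply in terms of Pb becomes Qs = -489 + 7(Pb + 29) = -286 + 7Pb. Setting this equal to demand: 1613.5 - 7.5Pb = -286 + 7Pb, so Pb = 131.
Sellers receive Ps = 131 + 29 = 160; Q' = 1613.5 − 7.5·131 = 631.
Buyers' price falls by P* − Pb = 145 − 131 = 14; sellers' price rises by Ps − P* = 160 − 145 = 15.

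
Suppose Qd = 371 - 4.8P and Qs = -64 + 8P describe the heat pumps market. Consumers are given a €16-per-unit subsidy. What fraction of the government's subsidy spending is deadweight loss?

DWL / government spending = 192/2047

Pre-subsidy: 371 - 4.8P = -64 + 8P gives P* = 33.984375, Q* = 207.875.
With the rebate, buyers effectively pay Pb = Ps − 16, where Ps is the price sellers receive.
Demand in terms of Ps becomes Qd = 371 − 4.8(Ps − 16) = 447.8 - 4.8Ps. Setting this equal to supply: 447.8 - 4.8Ps = -64 + 8Ps, so Ps = 39.984375.
Buyers pay Pb = 39.984375 − 16 = 23.984375; Q' = -64 + 8·39.984375 = 255.875.
ΔCS = ½(207.875 + 255.875)(33.984375 − 23.984375) = 2318.75; ΔPS = ½(207.875 + 255.875)(39.984375 − 33.984375) = 1391.25.
Government spending = 16 × 255.875 = 4094.
DWL = ½ × 16 × (255.875 − 207.875) = 384; fraction = 384 / 4094 = 192/2047.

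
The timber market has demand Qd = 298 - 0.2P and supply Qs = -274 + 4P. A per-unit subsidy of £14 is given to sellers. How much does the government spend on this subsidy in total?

Pre-subsidy: 298 - 0.2P = -274 + 4P gives P* = 2860/21, Q* = 5686/21.
With the subsidy, sellers receive Ps = Pb + 14 for each unit, where Pb is the price buyers pay.
Supply in terms of Pb becomes Qs = -274 + 4(Pb + 14) = -218 + 4Pb. Setting this equal to demand: 298 - 0.2Pb = -218 + 4Pb, so Pb = 860/7.
Sellers receive Ps = 860/7 + 14 = 958/7; Q' = 298 − 0.2·(860/7) = 1914/7.
Government outlay = subsidy × quantity = 14 × 1914/7 = 3828.

Government cost = £3828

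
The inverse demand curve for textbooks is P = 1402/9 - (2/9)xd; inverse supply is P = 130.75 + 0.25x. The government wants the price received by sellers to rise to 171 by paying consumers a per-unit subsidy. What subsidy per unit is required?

At a seller price of 171, quantity supplied is -523 + 4·171 = 161.
Buyers absorb 161 only when they pay Pb = 1402/9 − (2/9)·161 = 120.
s = Ps − Pb = 171 − 120 = 51.

Required subsidy s = 51 per unit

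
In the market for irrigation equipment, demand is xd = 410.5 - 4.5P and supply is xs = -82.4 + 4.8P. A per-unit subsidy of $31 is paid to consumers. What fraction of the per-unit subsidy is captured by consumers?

Pre-subsidy: 410.5 - 4.5P = -82.4 + 4.8P gives P* = 53, x* = 172.
With the rebate, buyers effectively pay Pb = Ps − 31, where Ps is the price sellers receive.
Demand in terms of Ps becomes xd = 410.5 − 4.5(Ps − 31) = 550 - 4.5Ps. Setting this equal to supply: 550 - 4.5Ps = -82.4 + 4.8Ps, so Ps = 68.
Buyers pay Pb = 68 − 31 = 37; x' = -82.4 + 4.8·68 = 244.
Buyers' price falls by P* − Pb = 53 − 37 = 16; sellers' price rises by Ps − P* = 68 − 53 = 15.
So consumers capture 16/31 = 16/31 of each unit of subsidy.

Consumer share = 16/31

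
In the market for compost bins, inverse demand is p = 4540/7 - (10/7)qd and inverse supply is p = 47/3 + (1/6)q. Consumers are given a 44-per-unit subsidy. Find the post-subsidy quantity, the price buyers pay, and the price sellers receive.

Pre-subsidy: 4540/7 - (10/7)q = 47/3 + (1/6)q gives q* = 26582/67 and p* = 5480/67.
With the rebate, buyers effectively pay pb = ps − 44, where ps is the price sellers receive.
On the curves, pb = 4540/7 - (10/7)q and ps = 47/3 + (1/6)q; the wedge ps − pb = 44 gives 47/3 + (1/6)q − (4540/7 - (10/7)q) = 44, so q' = 28430/67.
Then pb = 4540/7 − (10/7)·(28430/67) = 2840/67 and ps = 47/3 + (1/6)·(28430/67) = 5788/67.

q' = 28430/67; buyers pay 2840/67; sellers receive 5788/67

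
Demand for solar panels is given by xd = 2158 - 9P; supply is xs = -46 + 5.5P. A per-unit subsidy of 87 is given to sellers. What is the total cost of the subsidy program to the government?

Pre-subsidy: 2158 - 9P = -46 + 5.5P gives P* = 152, x* = 790.
With the subsidy, sellers receive Ps = Pb + 87 for each unit, where Pb is the price buyers pay.
Supply in terms of Pb becomes xs = -46 + 5.5(Pb + 87) = 432.5 + 5.5Pb. Setting this equal to demand: 2158 - 9Pb = 432.5 + 5.5Pb, so Pb = 119.
Sellers receive Ps = 119 + 87 = 206; x' = 2158 − 9·119 = 1087.
Government outlay = subsidy × quantity = 87 × 1087 = 94569.

Government cost = 94569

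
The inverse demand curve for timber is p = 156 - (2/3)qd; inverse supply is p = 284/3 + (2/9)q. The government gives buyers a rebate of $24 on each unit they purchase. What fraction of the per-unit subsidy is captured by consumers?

Consumer share = 0.75

Pre-subsidy: 156 - (2/3)q = 284/3 + (2/9)q gives q* = 69 and p* = 110.
With the rebate, buyers effectively pay pb = ps − 24, where ps is the price sellers receive.
On the curves, pb = 156 - (2/3)q and ps = 284/3 + (2/9)q; the wedge ps − pb = 24 gives 284/3 + (2/9)q − (156 - (2/3)q) = 24, so q' = 96.
Then pb = 156 − (2/3)·96 = 92 and ps = 284/3 + (2/9)·96 = 116.
Buyers' price falls by p* − pb = 110 − 92 = 18; sellers' price rises by ps − p* = 116 − 110 = 6.
So consumers capture 18/24 = 0.75 of each unit of subsidy.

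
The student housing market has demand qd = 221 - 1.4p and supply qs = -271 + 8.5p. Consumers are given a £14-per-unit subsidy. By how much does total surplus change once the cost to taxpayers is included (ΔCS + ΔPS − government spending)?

Net change in total surplus = -11662/99

Pre-subsidy: 221 - 1.4p = -271 + 8.5p gives p* = 1640/33, q* = 4997/33.
With the rebate, buyers effectively pay pb = ps − 14, where ps is the price sellers receive.
Demand in terms of ps becomes qd = 221 − 1.4(ps − 14) = 240.6 - 1.4ps. Setting this equal to supply: 240.6 - 1.4ps = -271 + 8.5ps, so ps = 5116/99.
Buyers pay pb = 5116/99 − 14 = 3730/99; q' = -271 + 8.5·(5116/99) = 16657/99.
ΔCS = ½(4997/33 + 16657/99)(1640/33 − 3730/99) = 18830560/9801; ΔPS = ½(4997/33 + 16657/99)(5116/99 − 1640/33) = 3101504/9801.
Government spending = 14 × 16657/99 = 233198/99.
Net change = 18830560/9801 + 3101504/9801 − 233198/99 = -11662/99. The loss equals the DWL triangle ½·14·1666/99.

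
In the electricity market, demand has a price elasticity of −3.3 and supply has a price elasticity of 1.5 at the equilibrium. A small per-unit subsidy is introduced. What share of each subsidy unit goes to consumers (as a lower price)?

Consumer share = 0.3125

For a small subsidy around the equilibrium, the benefit split depends on the relative slopes, which at a point are proportional to the elasticities.
Buyer share = εs/(εs + |εd|) = 1.5/(1.5 + 3.3) = 0.3125; seller share = |εd|/(εs + |εd|) = 0.6875.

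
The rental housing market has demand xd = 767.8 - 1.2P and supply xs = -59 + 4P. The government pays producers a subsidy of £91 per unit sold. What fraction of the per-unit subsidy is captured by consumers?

Consumer share = 10/13

Pre-subsidy: 767.8 - 1.2P = -59 + 4P gives P* = 159, x* = 577.
With the subsidy, sellers receive Ps = Pb + 91 for each unit, where Pb is the price buyers pay.
Supply in terms of Pb becomes xs = -59 + 4(Pb + 91) = 305 + 4Pb. Setting this equal to demand: 767.8 - 1.2Pb = 305 + 4Pb, so Pb = 89.
Sellers receive Ps = 89 + 91 = 180; x' = 767.8 − 1.2·89 = 661.
Buyers' price falls by P* − Pb = 159 − 89 = 70; sellers' price rises by Ps − P* = 180 − 159 = 21.
So consumers capture 70/91 = 10/13 of each unit of subsidy.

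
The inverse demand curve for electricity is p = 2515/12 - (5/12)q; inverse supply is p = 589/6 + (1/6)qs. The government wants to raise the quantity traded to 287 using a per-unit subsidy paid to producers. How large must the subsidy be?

Required subsidy s = 56 per unit

At q = 287, from the demand curve buyers pay pb = 2515/12 − (5/12)·287 = 90; from the supply curve sellers need ps = 589/6 + (1/6)·287 = 146.
The subsidy must fill the gap: s = ps − pb = 146 − 90 = 56.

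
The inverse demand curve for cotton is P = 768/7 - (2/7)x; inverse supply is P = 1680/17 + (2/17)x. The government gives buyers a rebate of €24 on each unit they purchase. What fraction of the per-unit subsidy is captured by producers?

Producer share = 7/24

Pre-subsidy: 768/7 - (2/7)x = 1680/17 + (2/17)x gives x* = 27 and P* = 102.
With the rebate, buyers effectively pay Pb = Ps − 24, where Ps is the price sellers receive.
On the curves, Pb = 768/7 - (2/7)x and Ps = 1680/17 + (2/17)x; the wedge Ps − Pb = 24 gives 1680/17 + (2/17)x − (768/7 - (2/7)x) = 24, so x' = 86.5.
Then Pb = 768/7 − (2/7)·86.5 = 85 and Ps = 1680/17 + (2/17)·86.5 = 109.
Buyers' price falls by P* − Pb = 102 − 85 = 17; sellers' price rises by Ps − P* = 109 − 102 = 7.
So producers capture 7/24 = 7/24 of each unit of subsidy.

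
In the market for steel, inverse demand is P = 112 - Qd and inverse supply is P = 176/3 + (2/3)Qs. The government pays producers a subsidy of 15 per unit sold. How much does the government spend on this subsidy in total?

Government cost = 615

Pre-subsidy: 112 - Q = 176/3 + (2/3)Q gives Q* = 32 and P* = 80.
With the subsidy, sellers receive Ps = Pb + 15 for each unit, where Pb is the price buyers pay.
On the curves, Pb = 112 - Q and Ps = 176/3 + (2/3)Q; the wedge Ps − Pb = 15 gives 176/3 + (2/3)Q − (112 - Q) = 15, so Q' = 41.
Then Pb = 112 − 1·41 = 71 and Ps = 176/3 + (2/3)·41 = 86.
Government outlay = subsidy × quantity = 15 × 41 = 615.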